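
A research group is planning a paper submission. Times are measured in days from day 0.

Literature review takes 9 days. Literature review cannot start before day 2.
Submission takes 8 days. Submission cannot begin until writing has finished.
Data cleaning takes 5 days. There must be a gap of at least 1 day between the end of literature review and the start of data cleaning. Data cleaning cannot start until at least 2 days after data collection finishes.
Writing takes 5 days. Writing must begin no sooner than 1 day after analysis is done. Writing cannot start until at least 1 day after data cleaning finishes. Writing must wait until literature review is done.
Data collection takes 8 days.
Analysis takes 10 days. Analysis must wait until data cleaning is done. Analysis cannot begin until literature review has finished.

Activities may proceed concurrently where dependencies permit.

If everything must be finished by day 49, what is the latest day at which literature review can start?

Submission has no dependents, so it just needs to finish by day 49. Starting by 49 − 8 = day 41 achieves that.
Writing has to be done before submission (must start by day 41). That means finishing by day 41, i.e. starting by 41 − 5 = day 36.
Since writing (must start by day 36, minus 1-day gap → day 35) depends on it, analysis must finish by day 35. Backing off its 10-day duration gives a latest start of day 25.
Data cleaning feeds analysis (must start by day 25); writing (must start by day 36, minus 1-day gap → day 35). Taking the minimum, data cleaning must finish by day 25 and start by 25 − 5 = day 20.
For literature review: data cleaning (must start by day 20, minus 1-day gap → day 19); analysis (must start by day 25); writing (must start by day 36). The most restrictive is day 19; with a 9-day duration, literature review must start by day 10.

10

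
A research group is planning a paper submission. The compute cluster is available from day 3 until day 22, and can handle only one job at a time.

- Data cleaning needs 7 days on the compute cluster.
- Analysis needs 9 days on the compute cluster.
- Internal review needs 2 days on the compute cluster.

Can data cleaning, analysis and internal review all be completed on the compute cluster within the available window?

Yes

The compute cluster window is 22 − 3 = 19 days.
Running back to back, the jobs need 7 + 9 + 2 = 18 days on the compute cluster.
Since 18 ≤ 19, they fit within the window.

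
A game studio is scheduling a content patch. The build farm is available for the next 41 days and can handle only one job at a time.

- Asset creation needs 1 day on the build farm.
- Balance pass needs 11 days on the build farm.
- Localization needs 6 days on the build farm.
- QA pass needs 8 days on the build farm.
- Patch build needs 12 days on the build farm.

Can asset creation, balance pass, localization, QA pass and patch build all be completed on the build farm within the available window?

Running back to back, the jobs need 1 + 11 + 6 + 8 + 12 = 38 days on the build farm.
Since 38 ≤ 41, they fit within the window.

Yes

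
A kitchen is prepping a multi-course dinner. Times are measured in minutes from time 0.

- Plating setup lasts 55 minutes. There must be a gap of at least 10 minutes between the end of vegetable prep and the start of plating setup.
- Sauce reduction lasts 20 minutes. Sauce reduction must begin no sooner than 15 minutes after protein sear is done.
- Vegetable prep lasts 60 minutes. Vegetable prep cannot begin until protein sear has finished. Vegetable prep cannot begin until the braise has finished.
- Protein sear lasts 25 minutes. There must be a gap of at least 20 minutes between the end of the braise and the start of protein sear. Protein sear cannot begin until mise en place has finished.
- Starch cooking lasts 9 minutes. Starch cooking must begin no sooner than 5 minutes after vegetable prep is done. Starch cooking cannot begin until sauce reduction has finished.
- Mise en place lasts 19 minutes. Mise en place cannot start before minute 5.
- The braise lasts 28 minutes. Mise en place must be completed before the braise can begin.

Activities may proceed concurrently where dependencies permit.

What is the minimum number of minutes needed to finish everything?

222

After its own release at minute 5, mise en place can start at minute 5 and finishes at minute 24.
The braise waits on mise en place (finishes minute 24), so it starts at minute 24 and finishes at 24 + 28 = minute 52.
For protein sear: the braise (finishes minute 52, plus 20-minute gap → minute 72); mise en place (finishes minute 24). Taking the maximum gives a start of minute 72, and it finishes at 72 + 25 = minute 97.
After protein sear (finishes minute 97, plus 15-minute gap → minute 112), sauce reduction can start at minute 112 and finishes at minute 132.
Vegetable prep has to wait for protein sear (finishes minute 97); the braise (finishes minute 52). The latest of these is minute 97, so vegetable prep runs minute 97 to 97 + 60 = minute 157.
Plating setup cannot begin until vegetable prep (finishes minute 157, plus 10-minute gap → minute 167). It runs from minute 167 to 167 + 55 = minute 222.
Starch cooking has to wait for vegetable prep (finishes minute 157, plus 5-minute gap → minute 162); sauce reduction (finishes minute 132). The latest of these is minute 162, so starch cooking runs minute 162 to 162 + 9 = minute 171.
All tasks are finished once the last one completes. Finish times: Mise en place at 24, The braise at 52, Protein sear at 97, Vegetable prep at 157, Sauce reduction at 132, Starch cooking at 171, Plating setup at 222. The latest is minute 222.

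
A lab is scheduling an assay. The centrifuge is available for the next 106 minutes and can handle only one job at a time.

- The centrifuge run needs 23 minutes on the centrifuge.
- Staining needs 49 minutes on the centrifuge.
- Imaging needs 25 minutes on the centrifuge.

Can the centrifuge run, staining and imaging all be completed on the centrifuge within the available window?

Yes

Running back to back, the jobs need 23 + 49 + 25 = 97 minutes on the centrifuge.
Since 97 ≤ 106, they fit within the window.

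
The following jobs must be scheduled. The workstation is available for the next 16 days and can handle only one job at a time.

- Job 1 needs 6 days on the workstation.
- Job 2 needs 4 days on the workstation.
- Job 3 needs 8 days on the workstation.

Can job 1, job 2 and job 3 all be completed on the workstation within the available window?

No

Running back to back, the jobs need 6 + 4 + 8 = 18 days on the workstation.
Since 18 > 16, they cannot all fit.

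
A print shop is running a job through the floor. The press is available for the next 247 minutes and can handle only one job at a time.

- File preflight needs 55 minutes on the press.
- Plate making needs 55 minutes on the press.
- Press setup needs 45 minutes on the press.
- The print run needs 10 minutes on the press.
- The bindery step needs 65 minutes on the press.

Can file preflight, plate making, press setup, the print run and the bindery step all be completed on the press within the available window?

Running back to back, the jobs need 55 + 55 + 45 + 10 + 65 = 230 minutes on the press.
Since 230 ≤ 247, they fit within the window.

Yes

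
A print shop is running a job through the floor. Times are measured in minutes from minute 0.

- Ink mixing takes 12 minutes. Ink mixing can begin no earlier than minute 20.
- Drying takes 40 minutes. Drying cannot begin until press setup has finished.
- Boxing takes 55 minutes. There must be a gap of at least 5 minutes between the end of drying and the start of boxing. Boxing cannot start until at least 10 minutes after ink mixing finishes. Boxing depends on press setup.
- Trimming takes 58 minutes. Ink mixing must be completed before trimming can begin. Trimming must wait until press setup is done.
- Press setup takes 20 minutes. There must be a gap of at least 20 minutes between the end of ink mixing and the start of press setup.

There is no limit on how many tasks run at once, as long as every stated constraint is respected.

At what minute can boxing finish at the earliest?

Ink mixing waits on its own release at minute 20, so it starts at minute 20 and finishes at 20 + 12 = minute 32.
Press setup cannot begin until ink mixing (finishes minute 32, plus 20-minute gap → minute 52). It runs from minute 52 to 52 + 20 = minute 72.
Drying waits on press setup (finishes minute 72), so it starts at minute 72 and finishes at 72 + 40 = minute 112.
Boxing needs all of drying (finishes minute 112, plus 5-minute gap → minute 117); ink mixing (finishes minute 32, plus 10-minute gap → minute 42); press setup (finishes minute 72). That puts its earliest start at minute 117; it finishes at 117 + 55 = minute 172.

172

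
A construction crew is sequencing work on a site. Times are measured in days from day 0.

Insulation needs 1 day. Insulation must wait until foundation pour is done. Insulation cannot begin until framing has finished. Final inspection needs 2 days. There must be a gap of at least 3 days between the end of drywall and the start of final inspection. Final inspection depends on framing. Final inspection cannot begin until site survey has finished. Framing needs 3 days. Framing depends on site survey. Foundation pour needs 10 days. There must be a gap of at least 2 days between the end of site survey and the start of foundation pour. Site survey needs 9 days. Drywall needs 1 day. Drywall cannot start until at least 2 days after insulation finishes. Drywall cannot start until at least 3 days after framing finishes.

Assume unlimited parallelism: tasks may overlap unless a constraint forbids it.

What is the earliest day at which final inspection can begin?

28

Site survey has no prerequisites, so it starts at day 0 and finishes at day 9.
After site survey (finishes day 9), framing can start at day 9 and finishes at day 12.
After site survey (finishes day 9, plus 2-day gap → day 11), foundation pour can start at day 11 and finishes at day 21.
Insulation needs all of foundation pour (finishes day 21); framing (finishes day 12). That puts its earliest start at day 21; it finishes at 21 + 1 = day 22.
Drywall needs all of insulation (finishes day 22, plus 2-day gap → day 24); framing (finishes day 12, plus 3-day gap → day 15). That puts its earliest start at day 24; it finishes at 24 + 1 = day 25.
Final inspection waits on drywall (finishes day 25, plus 3-day gap → day 28); framing (finishes day 12); site survey (finishes day 9). The latest of these is day 28, which is the earliest final inspection can start.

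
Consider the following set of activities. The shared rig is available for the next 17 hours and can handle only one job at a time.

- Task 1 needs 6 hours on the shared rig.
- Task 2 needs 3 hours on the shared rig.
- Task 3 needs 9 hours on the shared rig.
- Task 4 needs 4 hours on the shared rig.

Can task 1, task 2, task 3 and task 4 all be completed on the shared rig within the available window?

Running back to back, the jobs need 6 + 3 + 9 + 4 = 22 hours on the shared rig.
Since 22 > 17, they cannot all fit.

No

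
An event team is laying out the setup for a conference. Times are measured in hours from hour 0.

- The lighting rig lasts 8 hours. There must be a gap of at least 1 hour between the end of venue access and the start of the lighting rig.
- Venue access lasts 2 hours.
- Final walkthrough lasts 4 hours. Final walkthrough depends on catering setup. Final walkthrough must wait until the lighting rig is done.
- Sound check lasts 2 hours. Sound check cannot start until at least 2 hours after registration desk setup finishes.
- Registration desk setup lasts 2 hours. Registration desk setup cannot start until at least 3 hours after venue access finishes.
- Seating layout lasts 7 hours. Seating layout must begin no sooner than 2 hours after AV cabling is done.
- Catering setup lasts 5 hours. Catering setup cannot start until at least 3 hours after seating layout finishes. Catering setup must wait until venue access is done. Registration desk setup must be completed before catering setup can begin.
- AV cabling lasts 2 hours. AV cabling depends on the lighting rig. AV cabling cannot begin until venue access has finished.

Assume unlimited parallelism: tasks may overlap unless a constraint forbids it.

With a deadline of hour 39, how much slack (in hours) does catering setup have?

5

Venue access has no prerequisites, so it starts at hour 0 and finishes at hour 2.
Registration desk setup waits on venue access (finishes hour 2, plus 3-hour gap → hour 5), so it starts at hour 5 and finishes at 5 + 2 = hour 7.
The lighting rig cannot begin until venue access (finishes hour 2, plus 1-hour gap → hour 3). It runs from hour 3 to 3 + 8 = hour 11.
AV cabling cannot start until the lighting rig (finishes hour 11); venue access (finishes hour 2). The controlling bound is hour 11, so AV cabling finishes at 11 + 2 = hour 13.
Seating layout waits on AV cabling (finishes hour 13, plus 2-hour gap → hour 15), so it starts at hour 15 and finishes at 15 + 7 = hour 22.
Catering setup has to wait for seating layout (finishes hour 22, plus 3-hour gap → hour 25); venue access (finishes hour 2); registration desk setup (finishes hour 7). The latest of these is hour 25, so catering setup runs hour 25 to 25 + 5 = hour 30.

Working backward from the deadline:
Nothing follows final walkthrough; the deadline of hour 39 is its only limit. It must start by 39 − 4 = hour 35.
Since final walkthrough (must start by hour 35) depends on it, catering setup must finish by hour 35. Backing off its 5-hour duration gives a latest start of hour 30.
So catering setup can start as early as hour 25 and as late as hour 30, giving 30 − 25 = 5 hours of slack.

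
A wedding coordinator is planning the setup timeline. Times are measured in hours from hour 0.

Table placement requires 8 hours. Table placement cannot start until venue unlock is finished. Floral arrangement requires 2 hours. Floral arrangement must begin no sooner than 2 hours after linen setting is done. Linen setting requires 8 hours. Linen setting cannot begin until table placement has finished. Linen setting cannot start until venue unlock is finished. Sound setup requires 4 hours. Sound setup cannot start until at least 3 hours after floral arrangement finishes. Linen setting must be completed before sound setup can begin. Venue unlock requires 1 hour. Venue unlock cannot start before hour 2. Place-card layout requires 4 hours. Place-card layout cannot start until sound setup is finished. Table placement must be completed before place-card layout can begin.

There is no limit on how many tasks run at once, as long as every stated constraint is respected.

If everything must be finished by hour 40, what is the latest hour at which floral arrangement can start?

Place-card layout must finish by hour 40; it takes 4 hours, so it must start by 40 − 4 = hour 36.
Sound setup has to be done before place-card layout (must start by hour 36). That means finishing by hour 36, i.e. starting by 36 − 4 = hour 32.
Floral arrangement has to be done before sound setup (must start by hour 32, minus 3-hour gap → hour 29). That means finishing by hour 29, i.e. starting by 29 − 2 = hour 27.

27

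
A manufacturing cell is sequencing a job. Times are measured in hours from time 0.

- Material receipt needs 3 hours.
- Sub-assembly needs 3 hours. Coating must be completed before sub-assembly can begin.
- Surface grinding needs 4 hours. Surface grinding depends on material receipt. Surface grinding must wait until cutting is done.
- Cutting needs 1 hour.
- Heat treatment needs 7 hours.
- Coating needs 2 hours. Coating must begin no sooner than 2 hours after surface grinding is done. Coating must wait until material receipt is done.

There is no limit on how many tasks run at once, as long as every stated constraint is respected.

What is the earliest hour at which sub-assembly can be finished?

14

Cutting can start immediately at hour 0; it finishes at hour 1.
Material receipt can start immediately at hour 0; it finishes at hour 3.
Surface grinding needs all of material receipt (finishes hour 3); cutting (finishes hour 1). That puts its earliest start at hour 3; it finishes at 3 + 4 = hour 7.
Coating cannot start until surface grinding (finishes hour 7, plus 2-hour gap → hour 9); material receipt (finishes hour 3). The controlling bound is hour 9, so coating finishes at 9 + 2 = hour 11.
Sub-assembly cannot begin until coating (finishes hour 11). It runs from hour 11 to 11 + 3 = hour 14.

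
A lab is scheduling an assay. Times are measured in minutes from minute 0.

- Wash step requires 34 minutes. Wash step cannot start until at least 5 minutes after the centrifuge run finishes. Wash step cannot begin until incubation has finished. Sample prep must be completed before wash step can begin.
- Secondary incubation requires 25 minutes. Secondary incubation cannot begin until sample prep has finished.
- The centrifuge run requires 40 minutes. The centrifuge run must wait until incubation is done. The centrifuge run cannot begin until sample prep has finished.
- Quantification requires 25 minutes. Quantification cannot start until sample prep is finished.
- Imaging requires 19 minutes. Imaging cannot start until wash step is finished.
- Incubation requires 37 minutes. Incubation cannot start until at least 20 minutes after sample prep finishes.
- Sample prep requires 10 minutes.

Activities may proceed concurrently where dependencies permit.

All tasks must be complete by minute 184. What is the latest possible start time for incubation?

To finish by minute 184, imaging (duration 19) must start no later than minute 165.
Wash step has to be done before imaging (must start by minute 165). That means finishing by minute 165, i.e. starting by 165 − 34 = minute 131.
The centrifuge run feeds into wash step (must start by minute 131, minus 5-minute gap → minute 126); so the centrifuge run must finish by minute 126 and therefore start by minute 86.
Incubation must finish in time for the centrifuge run (must start by minute 86); wash step (must start by minute 131). The tightest is minute 86, so incubation must start by 86 − 37 = minute 49.

49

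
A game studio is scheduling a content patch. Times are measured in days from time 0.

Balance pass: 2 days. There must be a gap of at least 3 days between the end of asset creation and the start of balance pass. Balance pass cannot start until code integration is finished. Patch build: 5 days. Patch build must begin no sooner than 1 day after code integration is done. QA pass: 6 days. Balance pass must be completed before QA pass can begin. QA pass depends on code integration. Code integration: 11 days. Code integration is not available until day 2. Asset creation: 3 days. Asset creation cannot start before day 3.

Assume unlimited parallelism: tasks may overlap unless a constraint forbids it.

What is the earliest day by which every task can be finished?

21

Code integration cannot begin until its own release at day 2. It runs from day 2 to 2 + 11 = day 13.
Patch build waits on code integration (finishes day 13, plus 1-day gap → day 14), so it starts at day 14 and finishes at 14 + 5 = day 19.
Asset creation cannot begin until its own release at day 3. It runs from day 3 to 3 + 3 = day 6.
For balance pass: asset creation (finishes day 6, plus 3-day gap → day 9); code integration (finishes day 13). Taking the maximum gives a start of day 13, and it finishes at 13 + 2 = day 15.
QA pass cannot start until balance pass (finishes day 15); code integration (finishes day 13). The controlling bound is day 15, so QA pass finishes at 15 + 6 = day 21.
All tasks are finished once the last one completes. Finish times: Asset creation at 6, Code integration at 13, Balance pass at 15, QA pass at 21, Patch build at 19. The latest is day 21.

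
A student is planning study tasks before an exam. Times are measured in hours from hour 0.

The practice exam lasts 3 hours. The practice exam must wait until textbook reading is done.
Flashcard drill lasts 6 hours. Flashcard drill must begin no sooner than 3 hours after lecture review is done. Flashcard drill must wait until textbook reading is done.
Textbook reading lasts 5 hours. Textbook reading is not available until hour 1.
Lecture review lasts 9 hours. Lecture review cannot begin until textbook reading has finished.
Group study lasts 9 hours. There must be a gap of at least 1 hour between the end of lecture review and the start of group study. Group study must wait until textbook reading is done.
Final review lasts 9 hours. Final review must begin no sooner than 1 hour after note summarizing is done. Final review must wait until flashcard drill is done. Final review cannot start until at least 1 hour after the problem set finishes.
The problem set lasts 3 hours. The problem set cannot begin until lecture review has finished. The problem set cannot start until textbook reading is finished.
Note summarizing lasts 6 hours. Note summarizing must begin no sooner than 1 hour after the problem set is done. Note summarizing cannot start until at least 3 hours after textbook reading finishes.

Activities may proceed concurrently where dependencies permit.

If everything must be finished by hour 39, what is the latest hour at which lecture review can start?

Final review has no dependents, so it just needs to finish by hour 39. Starting by 39 − 9 = hour 30 achieves that.
Note summarizing has to be done before final review (must start by hour 30, minus 1-hour gap → hour 29). That means finishing by hour 29, i.e. starting by 29 − 6 = hour 23.
For the problem set: note summarizing (must start by hour 23, minus 1-hour gap → hour 22); final review (must start by hour 30, minus 1-hour gap → hour 29). The most restrictive is hour 22; with a 3-hour duration, the problem set must start by hour 19.
Flashcard drill feeds into final review (must start by hour 30); so flashcard drill must finish by hour 30 and therefore start by hour 24.
Nothing follows group study; the deadline of hour 39 is its only limit. It must start by 39 − 9 = hour 30.
Lecture review must finish in time for the problem set (must start by hour 19); flashcard drill (must start by hour 24, minus 3-hour gap → hour 21); group study (must start by hour 30, minus 1-hour gap → hour 29). The tightest is hour 19, so lecture review must start by 19 − 9 = hour 10.

10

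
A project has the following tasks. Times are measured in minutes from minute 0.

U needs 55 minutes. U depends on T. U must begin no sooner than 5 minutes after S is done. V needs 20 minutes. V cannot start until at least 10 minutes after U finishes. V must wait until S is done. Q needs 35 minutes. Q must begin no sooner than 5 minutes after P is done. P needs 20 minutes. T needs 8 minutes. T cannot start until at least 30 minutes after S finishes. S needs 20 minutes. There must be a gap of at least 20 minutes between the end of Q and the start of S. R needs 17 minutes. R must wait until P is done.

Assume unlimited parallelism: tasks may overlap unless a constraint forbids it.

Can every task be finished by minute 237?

P has no prerequisites, so it starts at minute 0 and finishes at minute 20.
R waits on P (finishes minute 20), so it starts at minute 20 and finishes at 20 + 17 = minute 37.
After P (finishes minute 20, plus 5-minute gap → minute 25), Q can start at minute 25 and finishes at minute 60.
After Q (finishes minute 60, plus 20-minute gap → minute 80), S can start at minute 80 and finishes at minute 100.
After S (finishes minute 100, plus 30-minute gap → minute 130), T can start at minute 130 and finishes at minute 138.
U needs all of T (finishes minute 138); S (finishes minute 100, plus 5-minute gap → minute 105). That puts its earliest start at minute 138; it finishes at 138 + 55 = minute 193.
V needs all of U (finishes minute 193, plus 10-minute gap → minute 203); S (finishes minute 100). That puts its earliest start at minute 203; it finishes at 203 + 20 = minute 223.
Every task is finished by minute 223, which is no later than the deadline of 237, so the schedule is feasible.

Yes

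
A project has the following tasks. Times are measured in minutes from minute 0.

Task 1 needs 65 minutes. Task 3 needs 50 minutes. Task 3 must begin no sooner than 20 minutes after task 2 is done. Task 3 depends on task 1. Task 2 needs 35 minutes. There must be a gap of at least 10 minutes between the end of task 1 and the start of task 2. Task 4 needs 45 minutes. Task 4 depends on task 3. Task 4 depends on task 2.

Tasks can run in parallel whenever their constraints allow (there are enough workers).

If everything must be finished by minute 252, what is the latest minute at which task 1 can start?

Nothing follows task 4; the deadline of minute 252 is its only limit. It must start by 252 − 45 = minute 207.
Task 3 has to be done before task 4 (must start by minute 207). That means finishing by minute 207, i.e. starting by 207 − 50 = minute 157.
Task 2 must finish in time for task 3 (must start by minute 157, minus 20-minute gap → minute 137); task 4 (must start by minute 207). The tightest is minute 137, so task 2 must start by 137 − 35 = minute 102.
Task 1 has several dependents: task 2 (must start by minute 102, minus 10-minute gap → minute 92); task 3 (must start by minute 157). The earliest of those limits is minute 92, so task 1 must start by 92 − 65 = minute 27.

27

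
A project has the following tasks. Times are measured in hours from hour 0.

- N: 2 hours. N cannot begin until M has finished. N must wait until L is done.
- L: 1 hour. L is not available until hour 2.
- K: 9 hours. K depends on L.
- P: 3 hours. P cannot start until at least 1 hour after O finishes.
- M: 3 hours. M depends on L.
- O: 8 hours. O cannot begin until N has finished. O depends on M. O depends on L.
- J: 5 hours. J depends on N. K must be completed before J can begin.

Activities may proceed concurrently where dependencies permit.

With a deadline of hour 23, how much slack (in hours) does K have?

6

L waits on its own release at hour 2, so it starts at hour 2 and finishes at 2 + 1 = hour 3.
After L (finishes hour 3), K can start at hour 3 and finishes at hour 12.

Working backward from the deadline:
To finish by hour 23, J (duration 5) must start no later than hour 18.
K must finish before J (must start by hour 18). With a 9-hour duration, K must start by 18 − 9 = hour 9.
So K can start as early as hour 3 and as late as hour 9, giving 9 − 3 = 6 hours of slack.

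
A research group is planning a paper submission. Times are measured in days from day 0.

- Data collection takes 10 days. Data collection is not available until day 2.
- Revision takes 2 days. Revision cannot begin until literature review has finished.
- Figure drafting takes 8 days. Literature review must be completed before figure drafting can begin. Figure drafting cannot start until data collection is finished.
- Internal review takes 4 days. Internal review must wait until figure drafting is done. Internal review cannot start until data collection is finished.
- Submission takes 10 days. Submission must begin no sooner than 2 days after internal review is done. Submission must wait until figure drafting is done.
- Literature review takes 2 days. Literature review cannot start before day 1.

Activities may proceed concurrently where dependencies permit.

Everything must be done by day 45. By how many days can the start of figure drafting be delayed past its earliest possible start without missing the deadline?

9

Data collection waits on its own release at day 2, so it starts at day 2 and finishes at 2 + 10 = day 12.
Literature review cannot begin until its own release at day 1. It runs from day 1 to 1 + 2 = day 3.
For figure drafting: literature review (finishes day 3); data collection (finishes day 12). Taking the maximum gives a start of day 12, and it finishes at 12 + 8 = day 20.

Working backward from the deadline:
Submission must finish by day 45; it takes 10 days, so it must start by 45 − 10 = day 35.
Internal review must finish before submission (must start by day 35, minus 2-day gap → day 33). With a 4-day duration, internal review must start by 33 − 4 = day 29.
For figure drafting: internal review (must start by day 29); submission (must start by day 35). The most restrictive is day 29; with an 8-day duration, figure drafting must start by day 21.
So figure drafting can start as early as day 12 and as late as day 21, giving 21 − 12 = 9 days of slack.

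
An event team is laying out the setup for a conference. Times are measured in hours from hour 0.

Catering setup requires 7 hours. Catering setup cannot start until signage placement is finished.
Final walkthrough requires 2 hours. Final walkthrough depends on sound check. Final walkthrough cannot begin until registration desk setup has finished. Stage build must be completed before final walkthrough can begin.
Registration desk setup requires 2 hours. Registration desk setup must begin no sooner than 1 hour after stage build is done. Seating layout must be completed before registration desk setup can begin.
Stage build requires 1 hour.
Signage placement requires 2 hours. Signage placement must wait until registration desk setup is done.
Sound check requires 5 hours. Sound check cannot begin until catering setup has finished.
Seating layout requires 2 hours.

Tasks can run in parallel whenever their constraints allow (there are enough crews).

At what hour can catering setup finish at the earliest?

13

Nothing blocks seating layout, so it runs from hour 0 to hour 2.
Stage build can start immediately at hour 0; it finishes at hour 1.
Registration desk setup cannot start until stage build (finishes hour 1, plus 1-hour gap → hour 2); seating layout (finishes hour 2). The controlling bound is hour 2, so registration desk setup finishes at 2 + 2 = hour 4.
After registration desk setup (finishes hour 4), signage placement can start at hour 4 and finishes at hour 6.
Catering setup waits on signage placement (finishes hour 6), so it starts at hour 6 and finishes at 6 + 7 = hour 13.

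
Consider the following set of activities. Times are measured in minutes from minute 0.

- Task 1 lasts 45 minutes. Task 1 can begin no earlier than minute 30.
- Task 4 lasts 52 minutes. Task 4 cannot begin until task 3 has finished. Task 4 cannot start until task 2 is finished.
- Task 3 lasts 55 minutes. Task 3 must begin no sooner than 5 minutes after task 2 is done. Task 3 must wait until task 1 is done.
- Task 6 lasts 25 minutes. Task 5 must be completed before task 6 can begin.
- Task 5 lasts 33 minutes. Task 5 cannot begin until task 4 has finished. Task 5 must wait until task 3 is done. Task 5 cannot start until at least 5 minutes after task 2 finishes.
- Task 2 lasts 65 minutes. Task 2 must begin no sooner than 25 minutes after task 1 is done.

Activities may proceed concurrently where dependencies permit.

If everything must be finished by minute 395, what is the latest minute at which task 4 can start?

Task 6 must finish by minute 395; it takes 25 minutes, so it must start by 395 − 25 = minute 370.
Task 5 has to be done before task 6 (must start by minute 370). That means finishing by minute 370, i.e. starting by 370 − 33 = minute 337.
Task 4 has to be done before task 5 (must start by minute 337). That means finishing by minute 337, i.e. starting by 337 − 52 = minute 285.

285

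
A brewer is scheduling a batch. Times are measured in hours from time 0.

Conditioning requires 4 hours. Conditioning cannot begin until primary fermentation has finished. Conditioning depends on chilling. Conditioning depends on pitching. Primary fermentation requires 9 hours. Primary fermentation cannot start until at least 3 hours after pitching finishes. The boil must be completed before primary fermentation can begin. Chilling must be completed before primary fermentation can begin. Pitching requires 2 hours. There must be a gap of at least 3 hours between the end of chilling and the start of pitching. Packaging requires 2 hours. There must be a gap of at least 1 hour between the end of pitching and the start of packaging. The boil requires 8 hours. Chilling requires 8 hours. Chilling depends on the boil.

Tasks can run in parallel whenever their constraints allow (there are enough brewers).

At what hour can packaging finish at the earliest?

The boil has no prerequisites, so it starts at hour 0 and finishes at hour 8.
Chilling waits on the boil (finishes hour 8), so it starts at hour 8 and finishes at 8 + 8 = hour 16.
Pitching cannot begin until chilling (finishes hour 16, plus 3-hour gap → hour 19). It runs from hour 19 to 19 + 2 = hour 21.
Packaging waits on pitching (finishes hour 21, plus 1-hour gap → hour 22), so it starts at hour 22 and finishes at 22 + 2 = hour 24.

24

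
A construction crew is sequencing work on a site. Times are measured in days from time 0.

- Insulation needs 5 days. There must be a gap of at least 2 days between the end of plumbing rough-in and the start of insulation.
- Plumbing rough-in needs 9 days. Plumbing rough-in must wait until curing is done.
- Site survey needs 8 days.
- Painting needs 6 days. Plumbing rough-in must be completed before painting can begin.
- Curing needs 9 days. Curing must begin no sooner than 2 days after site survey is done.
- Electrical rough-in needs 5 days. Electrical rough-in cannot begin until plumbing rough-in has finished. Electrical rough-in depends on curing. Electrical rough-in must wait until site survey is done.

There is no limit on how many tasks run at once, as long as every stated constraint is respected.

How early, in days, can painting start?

28

Site survey can start immediately at day 0; it finishes at day 8.
Curing waits on site survey (finishes day 8, plus 2-day gap → day 10), so it starts at day 10 and finishes at 10 + 9 = day 19.
After curing (finishes day 19), plumbing rough-in can start at day 19 and finishes at day 28.
Painting waits on plumbing rough-in (finishes day 28), so the earliest it can start is day 28.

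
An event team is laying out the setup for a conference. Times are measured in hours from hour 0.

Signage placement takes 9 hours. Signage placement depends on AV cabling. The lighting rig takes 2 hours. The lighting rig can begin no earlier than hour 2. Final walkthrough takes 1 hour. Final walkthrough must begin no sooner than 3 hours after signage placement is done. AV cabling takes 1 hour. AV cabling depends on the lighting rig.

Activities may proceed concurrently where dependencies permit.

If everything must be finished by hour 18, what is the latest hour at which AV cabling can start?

Nothing follows final walkthrough; the deadline of hour 18 is its only limit. It must start by 18 − 1 = hour 17.
Signage placement must finish before final walkthrough (must start by hour 17, minus 3-hour gap → hour 14). With a 9-hour duration, signage placement must start by 14 − 9 = hour 5.
AV cabling feeds into signage placement (must start by hour 5); so AV cabling must finish by hour 5 and therefore start by hour 4.

4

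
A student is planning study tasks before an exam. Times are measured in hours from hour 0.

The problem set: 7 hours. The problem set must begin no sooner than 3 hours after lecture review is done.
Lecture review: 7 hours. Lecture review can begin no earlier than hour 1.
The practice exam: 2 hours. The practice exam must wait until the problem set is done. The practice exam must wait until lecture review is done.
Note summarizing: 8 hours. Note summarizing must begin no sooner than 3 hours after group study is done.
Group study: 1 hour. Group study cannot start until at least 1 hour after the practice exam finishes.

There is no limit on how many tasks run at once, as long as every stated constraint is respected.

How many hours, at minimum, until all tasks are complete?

33

Lecture review cannot begin until its own release at hour 1. It runs from hour 1 to 1 + 7 = hour 8.
The problem set waits on lecture review (finishes hour 8, plus 3-hour gap → hour 11), so it starts at hour 11 and finishes at 11 + 7 = hour 18.
The practice exam cannot start until the problem set (finishes hour 18); lecture review (finishes hour 8). The controlling bound is hour 18, so the practice exam finishes at 18 + 2 = hour 20.
Group study waits on the practice exam (finishes hour 20, plus 1-hour gap → hour 21), so it starts at hour 21 and finishes at 21 + 1 = hour 22.
Note summarizing waits on group study (finishes hour 22, plus 3-hour gap → hour 25), so it starts at hour 25 and finishes at 25 + 8 = hour 33.
All tasks are finished once the last one completes. Finish times: Lecture review at 8, The problem set at 18, The practice exam at 20, Group study at 22, Note summarizing at 33. The latest is hour 33.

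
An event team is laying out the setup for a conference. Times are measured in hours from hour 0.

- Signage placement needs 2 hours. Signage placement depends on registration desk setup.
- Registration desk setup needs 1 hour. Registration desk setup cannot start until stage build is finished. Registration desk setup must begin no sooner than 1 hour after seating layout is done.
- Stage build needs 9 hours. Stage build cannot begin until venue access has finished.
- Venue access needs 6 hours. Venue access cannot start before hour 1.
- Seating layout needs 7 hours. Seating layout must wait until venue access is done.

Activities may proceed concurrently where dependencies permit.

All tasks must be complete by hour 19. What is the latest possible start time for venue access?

Signage placement has no dependents, so it just needs to finish by hour 19. Starting by 19 − 2 = hour 17 achieves that.
Registration desk setup feeds into signage placement (must start by hour 17); so registration desk setup must finish by hour 17 and therefore start by hour 16.
Stage build feeds into registration desk setup (must start by hour 16); so stage build must finish by hour 16 and therefore start by hour 7.
Seating layout feeds into registration desk setup (must start by hour 16, minus 1-hour gap → hour 15); so seating layout must finish by hour 15 and therefore start by hour 8.
For venue access: stage build (must start by hour 7); seating layout (must start by hour 8). The most restrictive is hour 7; with a 6-hour duration, venue access must start by hour 1.

1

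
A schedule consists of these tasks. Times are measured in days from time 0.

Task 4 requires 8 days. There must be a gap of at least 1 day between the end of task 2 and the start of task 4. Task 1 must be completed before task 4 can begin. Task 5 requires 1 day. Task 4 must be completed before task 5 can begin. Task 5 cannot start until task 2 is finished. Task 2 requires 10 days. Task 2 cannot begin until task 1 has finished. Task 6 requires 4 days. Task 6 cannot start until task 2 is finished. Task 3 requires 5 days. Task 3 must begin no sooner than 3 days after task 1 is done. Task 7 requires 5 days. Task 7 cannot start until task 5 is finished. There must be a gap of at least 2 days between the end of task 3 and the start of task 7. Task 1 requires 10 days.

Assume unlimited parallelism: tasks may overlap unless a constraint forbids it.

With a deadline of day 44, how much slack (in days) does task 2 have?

Task 1 can start immediately at day 0; it finishes at day 10.
Task 2 waits on task 1 (finishes day 10), so it starts at day 10 and finishes at 10 + 10 = day 20.

Working backward from the deadline:
To finish by day 44, task 7 (duration 5) must start no later than day 39.
Task 5 has to be done before task 7 (must start by day 39). That means finishing by day 39, i.e. starting by 39 − 1 = day 38.
Since task 5 (must start by day 38) depends on it, task 4 must finish by day 38. Backing off its 8-day duration gives a latest start of day 30.
Task 6 has no dependents, so it just needs to finish by day 44. Starting by 44 − 4 = day 40 achieves that.
Task 2 must finish in time for task 4 (must start by day 30, minus 1-day gap → day 29); task 5 (must start by day 38); task 6 (must start by day 40). The tightest is day 29, so task 2 must start by 29 − 10 = day 19.
So task 2 can start as early as day 10 and as late as day 19, giving 19 − 10 = 9 days of slack.

9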